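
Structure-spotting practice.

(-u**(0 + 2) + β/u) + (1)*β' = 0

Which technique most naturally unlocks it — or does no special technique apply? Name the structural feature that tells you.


Diagnosis: a linear integrating factor — linear in the unknown with genuine forcing: multiply through by the exponential of the integrated coefficient and the left side closes into one derivative.


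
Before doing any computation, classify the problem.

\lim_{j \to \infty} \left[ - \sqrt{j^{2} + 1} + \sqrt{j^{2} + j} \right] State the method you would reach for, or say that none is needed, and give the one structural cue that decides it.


Best approach: conjugate multiplication — infinity minus infinity with a radical in play — multiply by the conjugate so the divergences of \sqrt{j^{2} + j} and \sqrt{j^{2} + 1} annihilate.


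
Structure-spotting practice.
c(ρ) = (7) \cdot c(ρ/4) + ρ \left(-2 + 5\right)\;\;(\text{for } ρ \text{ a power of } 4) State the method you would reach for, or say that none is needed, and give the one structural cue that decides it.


Diagnosis: the master substitution — treat m = log base 4 of ρ as the new clock: one recursion step advances m by one while ρ scales by 4.


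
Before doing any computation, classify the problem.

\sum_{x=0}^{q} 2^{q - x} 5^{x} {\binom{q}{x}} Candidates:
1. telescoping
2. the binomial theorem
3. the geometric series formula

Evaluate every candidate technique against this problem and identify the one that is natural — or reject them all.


Verdict: the binomial theorem — the summand is term x of a binomial expansion in 5 and 2; the whole sum is a single power.
- telescoping: writing out consecutive terms as given produces no pairwise cancellation.
- the binomial theorem — applies; the problem has the shape this method handles.
- the geometric series formula: the term-to-term ratio drifts with the index — the one thing the geometric formula cannot absorb.


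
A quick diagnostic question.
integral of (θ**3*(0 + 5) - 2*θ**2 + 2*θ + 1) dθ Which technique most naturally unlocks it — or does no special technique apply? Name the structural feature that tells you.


Method: no special technique — nothing composite, nothing rational, nothing trigonometric — each constant-multiple power of θ integrates by the power rule alone.


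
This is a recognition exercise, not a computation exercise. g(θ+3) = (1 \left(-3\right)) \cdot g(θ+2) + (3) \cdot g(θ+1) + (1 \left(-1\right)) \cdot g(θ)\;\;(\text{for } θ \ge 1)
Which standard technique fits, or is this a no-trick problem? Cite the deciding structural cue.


Verdict: the characteristic-root method — because shifting θ leaves the equation's coefficients unchanged, exponential trials reduce it to algebra.


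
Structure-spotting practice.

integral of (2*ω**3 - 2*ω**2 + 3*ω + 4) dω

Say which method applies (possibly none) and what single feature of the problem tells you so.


Verdict: no special technique — nothing composite, nothing rational, nothing trigonometric — each constant-multiple power of ω integrates by the power rule alone.


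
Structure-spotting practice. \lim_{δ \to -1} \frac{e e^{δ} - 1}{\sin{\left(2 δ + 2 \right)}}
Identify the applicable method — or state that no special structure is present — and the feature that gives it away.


Diagnosis: l'Hôpital's rule (0/0) — plug in -1: top and bottom both hit zero, so differentiate each and retry. Known elementary limits would finish this too — the rule just bypasses the case analysis.


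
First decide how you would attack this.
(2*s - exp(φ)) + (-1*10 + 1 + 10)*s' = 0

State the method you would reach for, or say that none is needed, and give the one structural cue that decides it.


Verdict: a linear integrating factor — first power of s, nonzero forcing: the integrating-factor recipe applies verbatim with p = 2.


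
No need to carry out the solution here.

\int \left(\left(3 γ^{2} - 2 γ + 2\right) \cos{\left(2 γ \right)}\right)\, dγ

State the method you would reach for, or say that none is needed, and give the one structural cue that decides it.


Best approach: integration by parts — differentiate 3 γ^{2} - 2 γ + 2, integrate \cos{\left(2 γ \right)}: each pass lowers the polynomial degree, so parts terminates.


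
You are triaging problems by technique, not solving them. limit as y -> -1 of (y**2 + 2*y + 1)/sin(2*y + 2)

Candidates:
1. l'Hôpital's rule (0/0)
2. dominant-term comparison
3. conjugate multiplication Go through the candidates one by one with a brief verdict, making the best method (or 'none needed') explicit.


Technique: l'Hôpital's rule (0/0) — numerator and denominator both vanish at -1 — a genuine 0/0 form, which is exactly when l'Hôpital applies. One could equally expand both pieces locally and compare leading terms; the rule does that in one stroke.
- l'Hôpital's rule (0/0): yes — fits the structure here.
- dominant-term comparison — this limit is not decided by comparing leading-term growth at infinity.
- conjugate multiplication — the conjugate move applies to radical differences, which this is not.


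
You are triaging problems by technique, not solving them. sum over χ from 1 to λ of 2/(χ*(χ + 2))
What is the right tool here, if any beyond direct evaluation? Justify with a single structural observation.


Best approach: telescoping — rewrite 2/(χ*(χ + 2)) as simple fractions and successive terms eat each other — only the edges survive.


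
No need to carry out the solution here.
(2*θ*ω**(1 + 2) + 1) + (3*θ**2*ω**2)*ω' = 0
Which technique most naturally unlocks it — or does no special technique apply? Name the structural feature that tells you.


Verdict: the exact-equation method — equality of cross partials is the green light — assemble the potential function term by term.


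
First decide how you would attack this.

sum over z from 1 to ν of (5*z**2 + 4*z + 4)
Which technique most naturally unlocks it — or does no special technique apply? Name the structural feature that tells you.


Verdict: no special technique — no ratio, no shift structure, no binomial pattern: sum the constant-multiple powers of z with known formulas.


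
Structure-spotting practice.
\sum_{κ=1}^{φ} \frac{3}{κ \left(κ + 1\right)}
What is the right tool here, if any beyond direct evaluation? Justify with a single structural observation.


Method: telescoping — after splitting \frac{3}{κ \left(κ + 1\right)} into partial fractions, the pieces are shifted copies of one function and cancel telescopically.


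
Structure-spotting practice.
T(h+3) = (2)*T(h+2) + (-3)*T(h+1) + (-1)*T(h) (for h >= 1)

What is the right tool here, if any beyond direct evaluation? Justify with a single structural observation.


Diagnosis: the characteristic-root method — the recurrence is linear and homogeneous with constant coefficients, so the ansatz r^h turns it into a polynomial equation for r.


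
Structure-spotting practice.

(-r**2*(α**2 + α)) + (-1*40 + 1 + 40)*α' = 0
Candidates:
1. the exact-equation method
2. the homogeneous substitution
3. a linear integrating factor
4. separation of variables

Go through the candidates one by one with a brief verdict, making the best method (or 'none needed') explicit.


Method: separation of variables — solved for the derivative, the right side factors as r**2 times α**2 + α — all r-dependence separates from all α-dependence. A Bernoulli substitution applies to this equation as given; separation takes the same equation in its displayed form.
- the exact-equation method — the mixed-partials test fails on this split — it is not an exact differential as presented.
- the homogeneous substitution: rescaling both variables together changes the slope, so no ratio substitution collapses it.
- a linear integrating factor — the unknown enters nonlinearly (through a power, a denominator, or a transcendental function), which the linear integrating-factor recipe cannot absorb as-is — any repair would come from a preliminary substitution, not the factor.
- separation of variables: applicable, and directly so.


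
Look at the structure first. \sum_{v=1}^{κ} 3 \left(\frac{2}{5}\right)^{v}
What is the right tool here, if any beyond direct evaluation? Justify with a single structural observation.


Diagnosis: the geometric series formula — check a ratio of consecutive terms: it is \frac{2}{5}, independent of the index, so the geometric formula closes the sum.


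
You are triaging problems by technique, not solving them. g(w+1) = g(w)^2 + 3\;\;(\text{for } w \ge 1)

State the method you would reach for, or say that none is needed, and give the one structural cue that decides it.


Diagnosis: no special technique — the recurrence is nonlinear in the sequence values; study it directly, no linear machinery applies.


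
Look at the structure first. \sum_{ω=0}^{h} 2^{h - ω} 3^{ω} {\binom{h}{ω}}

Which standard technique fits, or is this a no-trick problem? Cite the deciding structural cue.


Technique: the binomial theorem — terms weighting {\binom{h}{ω}} against matched powers of 3 and 2 reassemble into (3 + 2)^h by the binomial theorem.


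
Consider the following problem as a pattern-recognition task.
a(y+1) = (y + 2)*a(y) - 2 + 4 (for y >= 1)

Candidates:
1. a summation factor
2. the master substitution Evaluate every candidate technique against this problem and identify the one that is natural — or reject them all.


Best approach: a summation factor — first-order, linear, moving coefficient y + 2: the discrete analogue of an integrating factor handles it.
- a summation factor: a fit — the right tool for this form.
- the master substitution: this is shift-type recursion, outside the divide-and-conquer template.


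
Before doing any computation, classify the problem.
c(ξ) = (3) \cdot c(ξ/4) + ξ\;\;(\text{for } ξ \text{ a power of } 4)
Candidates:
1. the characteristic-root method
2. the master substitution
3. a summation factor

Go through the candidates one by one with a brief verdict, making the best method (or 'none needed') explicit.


Best approach: the master substitution — the argument contracts 4-fold per step: reindex ξ exponentially and solve the linear recurrence in the new index.
- the characteristic-root method: the recursion divides its index rather than shifting it — outside the constant-shift family the root method covers.
- the master substitution: applicable, and directly so.
- a summation factor — a divided-index call is outside the fixed-shift first-order family a summation factor normalizes.


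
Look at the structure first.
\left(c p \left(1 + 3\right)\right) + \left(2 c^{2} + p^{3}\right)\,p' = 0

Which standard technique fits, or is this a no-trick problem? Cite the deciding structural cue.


Diagnosis: the exact-equation method — the compatibility test passes: the p-derivative of c p \left(1 + 3\right) matches the c-derivative of 2 c^{2} + p^{3}, so integrate a potential.


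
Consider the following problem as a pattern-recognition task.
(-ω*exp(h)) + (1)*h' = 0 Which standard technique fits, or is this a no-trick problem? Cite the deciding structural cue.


Method: separation of variables — one side of the product carries the independent variable, the other the unknown — the textbook separation shape.


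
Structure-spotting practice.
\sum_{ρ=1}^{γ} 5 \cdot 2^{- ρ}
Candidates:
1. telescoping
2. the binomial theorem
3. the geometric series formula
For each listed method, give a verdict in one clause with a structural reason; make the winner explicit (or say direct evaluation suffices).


Diagnosis: the geometric series formula — consecutive terms stand in a fixed index-free ratio — the geometric sum formula closes it.
- telescoping — neither a shifted-difference shape nor integer-spaced poles are present.
- the binomial theorem — the terms lack the binomial-coefficient-weighted complementary-power pattern of an expansion.
- the geometric series formula: applies; the problem has the shape this method handles.


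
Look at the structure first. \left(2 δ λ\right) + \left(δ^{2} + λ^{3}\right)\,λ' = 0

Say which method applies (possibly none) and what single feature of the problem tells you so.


Best approach: the exact-equation method — because the two cross partials coincide, the form is conservative as written — recover its potential in (δ, λ).


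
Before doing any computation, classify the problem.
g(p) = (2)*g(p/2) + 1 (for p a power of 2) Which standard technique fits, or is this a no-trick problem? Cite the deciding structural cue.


Verdict: the master substitution — the recursive call is at index p/2 rather than a shift, a divide-and-conquer shape — substituting p = 2^m linearizes it.


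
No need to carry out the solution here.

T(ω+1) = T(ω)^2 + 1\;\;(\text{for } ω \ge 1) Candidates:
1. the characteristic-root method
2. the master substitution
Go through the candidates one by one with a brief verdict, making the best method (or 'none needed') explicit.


Verdict: no special technique — the unknown enters the rule nonlinearly, not as a weighted sum — no linear method is even well-posed.
- the characteristic-root method — nonlinearity rules out exponential-mode superposition from the start.
- the master substitution: the recursion steps by a constant offset, so exponential reindexing is pointless.


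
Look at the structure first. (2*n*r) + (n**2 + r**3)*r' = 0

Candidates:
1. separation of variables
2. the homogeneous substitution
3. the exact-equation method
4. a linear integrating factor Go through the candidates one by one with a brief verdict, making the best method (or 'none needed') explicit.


Best approach: the exact-equation method — 2*n*r and n**2 + r**3 pass the exactness check on the nose, so no integrating factor in n or r is needed at all.
- separation of variables: no division isolates the independent variable from the unknown.
- the homogeneous substitution: rescaling both variables together changes the slope, so no ratio substitution collapses it.
- the exact-equation method — a fit — the right tool for this form.
- a linear integrating factor: the unknown enters nonlinearly (through a power, a denominator, or a transcendental function), which the linear integrating-factor recipe cannot absorb as-is — any repair would come from a preliminary substitution, not the factor.


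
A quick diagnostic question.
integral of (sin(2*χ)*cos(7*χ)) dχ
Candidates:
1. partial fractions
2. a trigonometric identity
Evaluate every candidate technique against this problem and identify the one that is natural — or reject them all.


Technique: a trigonometric identity — distinct frequencies under one product (sin(2*χ)*cos(7*χ)): the product-to-sum identity is the systematic route to an integrable form.
- partial fractions — the expression is not a ratio of polynomials that decomposes further.
- a trigonometric identity: applies; the problem has the shape this method handles.


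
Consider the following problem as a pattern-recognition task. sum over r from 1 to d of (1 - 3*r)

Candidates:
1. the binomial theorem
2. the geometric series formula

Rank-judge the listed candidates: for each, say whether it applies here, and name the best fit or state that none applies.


Method: no special technique — this is bookkeeping, not technique: standard formulas for sums of constant-multiple powers of r apply termwise.
- the binomial theorem — no binomial coefficients pair up with complementary powers here.
- the geometric series formula — no single multiplier carries one term to the next throughout the sum.


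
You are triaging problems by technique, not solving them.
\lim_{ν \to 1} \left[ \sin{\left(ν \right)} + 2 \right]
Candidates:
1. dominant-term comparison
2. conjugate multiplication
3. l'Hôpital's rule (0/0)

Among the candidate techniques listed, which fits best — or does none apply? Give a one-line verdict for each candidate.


Technique: no special technique — nothing blocks direct substitution at 1: plug in and finish.
- dominant-term comparison: no dominant power emerges to decide the limit by degree comparison.
- conjugate multiplication: rationalization has no target — no divergent radical difference appears.
- l'Hôpital's rule (0/0) — substituting the point gives a finite value outright — there is no indeterminate clash to repair.


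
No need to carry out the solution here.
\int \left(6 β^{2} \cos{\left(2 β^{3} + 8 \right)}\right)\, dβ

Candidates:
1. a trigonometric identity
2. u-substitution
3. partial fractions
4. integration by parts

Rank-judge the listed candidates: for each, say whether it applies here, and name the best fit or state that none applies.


Method: u-substitution — viewed as a product, the integrand is a composition evaluated at 2 β^{3} + 8 times (a constant multiple of) that inner expression's derivative, so u = 2 β^{3} + 8 makes it elementary.
- a trigonometric identity: no identity rewrites this into an easier trigonometric form.
- u-substitution: yes, a natural case for it.
- partial fractions — there is no rational-function structure to decompose.
- integration by parts: a polynomial factor is present, but its partner is not an exp, sine, or cosine of a degree-1 argument, nor a logarithm.


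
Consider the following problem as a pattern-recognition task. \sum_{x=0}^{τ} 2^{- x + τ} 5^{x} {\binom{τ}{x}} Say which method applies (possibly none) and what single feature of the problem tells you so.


Method: the binomial theorem — binomial coefficients against complementary powers of 5 and 2: recognize the binomial expansion and resum.


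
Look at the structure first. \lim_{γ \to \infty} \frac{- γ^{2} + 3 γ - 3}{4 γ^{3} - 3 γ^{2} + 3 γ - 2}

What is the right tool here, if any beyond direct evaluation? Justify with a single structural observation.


Verdict: dominant-term comparison — divide through by the highest power of γ; every lower-order term dies and the dominant terms decide the limit. As a single quotient, the ∞/∞ shape would yield to repeated differentiation as well — the growth comparison gets there in one look.


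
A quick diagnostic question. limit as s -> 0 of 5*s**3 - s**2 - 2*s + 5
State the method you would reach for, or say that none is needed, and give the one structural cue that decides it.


Method: no special technique — no denominator vanishes and nothing blows up at 0: direct substitution is the whole computation.


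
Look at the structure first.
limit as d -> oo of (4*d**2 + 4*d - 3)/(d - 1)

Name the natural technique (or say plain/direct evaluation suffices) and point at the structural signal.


Verdict: dominant-term comparison — divide through by the highest power of d; every lower-order term dies and the dominant terms decide the limit. Differentiating the expression as a single quotient would eventually settle it as well; matching dominant growth settles it immediately.


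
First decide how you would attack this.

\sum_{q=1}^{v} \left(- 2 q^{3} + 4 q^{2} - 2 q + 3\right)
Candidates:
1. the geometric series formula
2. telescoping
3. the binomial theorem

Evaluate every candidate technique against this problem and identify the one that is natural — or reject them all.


Method: no special technique — recognize the absence of structure: constant-multiple powers of q summed plainly, no special method required.
- the geometric series formula — the ratio of consecutive terms depends on the index.
- telescoping — in the displayed form, no term reappears at a neighboring index to cancel against.
- the binomial theorem — no binomial coefficients pair with matched powers.


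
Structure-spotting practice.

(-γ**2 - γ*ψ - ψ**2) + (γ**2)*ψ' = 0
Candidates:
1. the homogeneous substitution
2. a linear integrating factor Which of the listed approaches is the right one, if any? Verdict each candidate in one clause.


Technique: the homogeneous substitution — the slope's numerator and denominator share total degree; set v = ψ/γ and the equation drops to separable form.
- the homogeneous substitution: applies; the problem has the shape this method handles.
- a linear integrating factor — a nonlinear term in the unknown puts this outside the integrating-factor template.


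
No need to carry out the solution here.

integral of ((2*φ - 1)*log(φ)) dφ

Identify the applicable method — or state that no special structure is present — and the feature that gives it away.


Verdict: integration by parts — logs resist antidifferentiation but differentiate beautifully; pair log(φ) with the polynomial 2*φ - 1 via parts.


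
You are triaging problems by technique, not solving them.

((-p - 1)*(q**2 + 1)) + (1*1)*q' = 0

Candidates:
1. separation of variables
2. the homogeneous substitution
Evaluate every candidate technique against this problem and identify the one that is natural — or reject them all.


Verdict: separation of variables — separating collects all q-dependence with the derivative and leaves all p-dependence opposite: variables separate.
- separation of variables — a fit — the right tool for this form.
- the homogeneous substitution — the slope does not depend on the ratio of the variables alone.


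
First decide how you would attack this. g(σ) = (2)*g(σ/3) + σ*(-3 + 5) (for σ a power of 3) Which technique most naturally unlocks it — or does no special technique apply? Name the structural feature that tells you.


Diagnosis: the master substitution — the argument σ/3 divides the index by 3; the standard σ = 3^m substitution converts it to a constant-shift recurrence.


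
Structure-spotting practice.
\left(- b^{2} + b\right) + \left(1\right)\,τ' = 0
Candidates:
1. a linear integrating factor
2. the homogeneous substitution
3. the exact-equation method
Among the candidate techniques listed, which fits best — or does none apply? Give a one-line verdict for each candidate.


Method: no special technique — solved for the derivative, τ never appears on the right — this is a direct integration in b, not a differential-equations problem at heart.
- a linear integrating factor: with the unknown absent the integrating factor is a formality; direct integration is the working structure.
- the homogeneous substitution: rescaling both variables together changes the slope, so no ratio substitution collapses it.
- the exact-equation method — the unknown never enters the equation — exactness holds emptily, with nothing for the method to add.


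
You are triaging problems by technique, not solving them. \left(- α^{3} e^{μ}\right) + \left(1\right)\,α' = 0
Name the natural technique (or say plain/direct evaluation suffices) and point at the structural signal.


Method: separation of variables — one side of the product carries the independent variable, the other the unknown — the textbook separation shape.


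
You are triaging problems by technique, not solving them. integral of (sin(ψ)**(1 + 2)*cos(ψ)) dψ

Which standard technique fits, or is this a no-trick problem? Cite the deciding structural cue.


Diagnosis: u-substitution — read it as f(sin(ψ)) times a constant multiple of d(sin(ψ)): one substitution, u = sin(ψ), finishes it.


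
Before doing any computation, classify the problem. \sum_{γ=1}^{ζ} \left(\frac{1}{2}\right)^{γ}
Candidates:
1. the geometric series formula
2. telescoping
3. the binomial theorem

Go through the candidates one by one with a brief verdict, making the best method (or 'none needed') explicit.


Method: the geometric series formula — the ratio of consecutive terms is the constant \frac{1}{2}, independent of the index — a geometric sum.
- the geometric series formula — yes — fits the structure here.
- telescoping: the summand is not presented as a shifted difference — a telescoping rewrite may exist, but the displayed structure does not offer one.
- the binomial theorem: there is no sum-raised-to-a-power identity hiding in these terms.


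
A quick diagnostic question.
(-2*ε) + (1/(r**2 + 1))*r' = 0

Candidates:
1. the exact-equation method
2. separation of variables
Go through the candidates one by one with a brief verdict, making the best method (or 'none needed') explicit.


Method: separation of variables — solved for the derivative, the right side splits multiplicatively into a function of each variable alone — divide and integrate each side.
- the exact-equation method: the cross-partial test holds only vacuously — each coefficient lives in its own variable, so the exactness machinery reads no structure the split form does not already show.
- separation of variables — yes — fits the structure here.


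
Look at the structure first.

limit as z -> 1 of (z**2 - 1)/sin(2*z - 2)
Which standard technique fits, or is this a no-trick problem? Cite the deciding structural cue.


Best approach: l'Hôpital's rule (0/0) — both numerator and denominator vanish at 1: the genuine 0/0 indeterminate that l'Hôpital exists for. The standard small-argument limits would also carry it; the rule is the systematic route.


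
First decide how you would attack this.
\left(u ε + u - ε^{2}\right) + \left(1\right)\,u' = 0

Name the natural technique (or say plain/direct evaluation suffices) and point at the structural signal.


Method: a linear integrating factor — the unknown enters only to the first power against a nonzero forcing term — the integrating-factor template applies directly.


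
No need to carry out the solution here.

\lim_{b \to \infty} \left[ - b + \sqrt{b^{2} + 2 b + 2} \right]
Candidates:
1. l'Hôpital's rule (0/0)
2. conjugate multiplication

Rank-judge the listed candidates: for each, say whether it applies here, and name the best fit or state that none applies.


Best approach: conjugate multiplication — turning the difference into a conjugate-rationalized ratio makes the limit readable.
- l'Hôpital's rule (0/0): no quotient structure at all: the clash is ∞ minus ∞, which rationalizing converts into a tractable ratio.
- conjugate multiplication — a fit — the right tool for this form.


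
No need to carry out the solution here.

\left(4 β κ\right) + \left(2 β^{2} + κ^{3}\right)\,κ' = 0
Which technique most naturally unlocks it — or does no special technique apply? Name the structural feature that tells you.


Technique: the exact-equation method — equality of cross partials is the green light — assemble the potential function term by term.


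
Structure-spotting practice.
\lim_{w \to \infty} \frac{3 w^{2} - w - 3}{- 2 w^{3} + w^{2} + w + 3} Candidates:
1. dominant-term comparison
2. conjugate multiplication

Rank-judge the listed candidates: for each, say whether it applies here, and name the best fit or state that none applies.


Verdict: dominant-term comparison — divide by the highest power of w present: lower-order terms vanish and the dominant ratio remains.
- dominant-term comparison: a fit — the right tool for this form.
- conjugate multiplication: multiplying by a conjugate would not remove any indeterminacy here.


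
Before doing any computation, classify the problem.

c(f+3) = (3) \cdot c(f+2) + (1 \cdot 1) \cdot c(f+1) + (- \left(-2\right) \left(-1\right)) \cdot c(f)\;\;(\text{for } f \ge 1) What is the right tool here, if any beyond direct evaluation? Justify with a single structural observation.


Technique: the characteristic-root method — because shifting f leaves the equation's coefficients unchanged, exponential trials reduce it to algebra.


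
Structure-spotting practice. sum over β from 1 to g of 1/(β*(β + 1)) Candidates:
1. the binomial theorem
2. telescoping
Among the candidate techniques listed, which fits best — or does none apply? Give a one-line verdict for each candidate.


Best approach: telescoping — rewrite 1/(β*(β + 1)) as simple fractions and successive terms eat each other — only the edges survive.
- the binomial theorem — no binomial coefficients pair up with complementary powers here.
- telescoping: a fit — the right tool for this form.


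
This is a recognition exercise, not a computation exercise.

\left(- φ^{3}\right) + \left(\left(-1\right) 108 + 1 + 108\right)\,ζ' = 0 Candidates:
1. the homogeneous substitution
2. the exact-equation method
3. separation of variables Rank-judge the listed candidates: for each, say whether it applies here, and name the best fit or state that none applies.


Diagnosis: no special technique — solved for the derivative, ζ never appears on the right — this is a direct integration in φ, not a differential-equations problem at heart.
- the homogeneous substitution — the ratio of the variables does not determine the slope.
- the exact-equation method: the unknown never enters the equation — exactness holds emptily, with nothing for the method to add.
- separation of variables: any separation here is vacuous (nothing depends on the unknown); direct integration is the honest label.


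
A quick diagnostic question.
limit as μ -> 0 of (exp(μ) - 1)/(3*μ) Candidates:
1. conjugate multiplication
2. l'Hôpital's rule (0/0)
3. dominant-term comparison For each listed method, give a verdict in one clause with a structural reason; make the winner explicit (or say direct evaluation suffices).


Diagnosis: l'Hôpital's rule (0/0) — both numerator and denominator vanish at 0: the genuine 0/0 indeterminate that l'Hôpital exists for. The standard small-argument limits would also carry it; the rule is the systematic route.
- conjugate multiplication — rationalization has no target — no divergent radical difference appears.
- l'Hôpital's rule (0/0) — applies; the problem has the shape this method handles.
- dominant-term comparison: this is not a rational comparison of growth rates at infinity.


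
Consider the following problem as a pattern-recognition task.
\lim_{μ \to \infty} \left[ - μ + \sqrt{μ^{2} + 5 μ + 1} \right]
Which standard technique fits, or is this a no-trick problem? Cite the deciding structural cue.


Best approach: conjugate multiplication — two divergent pieces with a minus sign between them and a radical in the mix: rationalize \sqrt{μ^{2} + 5 μ + 1} - μ before any limit law applies.


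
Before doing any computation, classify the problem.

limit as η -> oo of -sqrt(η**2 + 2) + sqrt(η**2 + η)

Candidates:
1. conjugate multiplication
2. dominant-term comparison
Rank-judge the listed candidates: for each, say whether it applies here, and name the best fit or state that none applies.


Diagnosis: conjugate multiplication — neither sqrt(η**2 + η) nor sqrt(η**2 + 2) converges alone, so rewrite their difference as a conjugate-rationalized quotient first.
- conjugate multiplication — applicable, and directly so.
- dominant-term comparison: no ranking of term growth rates resolves the limit here.


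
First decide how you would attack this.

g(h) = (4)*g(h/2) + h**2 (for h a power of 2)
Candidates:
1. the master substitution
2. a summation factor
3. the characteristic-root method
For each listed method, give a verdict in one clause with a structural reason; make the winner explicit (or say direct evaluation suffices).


Method: the master substitution — a divide-and-conquer shape: argument h/2, so change variables with h = 2^m and solve the linear version.
- the master substitution: applicable, and directly so.
- a summation factor — a divided-index call is outside the fixed-shift first-order family a summation factor normalizes.
- the characteristic-root method — the recursion divides its index rather than shifting it — outside the constant-shift family the root method covers.


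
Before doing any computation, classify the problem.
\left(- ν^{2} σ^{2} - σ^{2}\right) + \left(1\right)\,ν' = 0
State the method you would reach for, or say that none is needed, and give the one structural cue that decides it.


Method: separation of variables — all dependence on the two variables factors apart, the defining separable shape.


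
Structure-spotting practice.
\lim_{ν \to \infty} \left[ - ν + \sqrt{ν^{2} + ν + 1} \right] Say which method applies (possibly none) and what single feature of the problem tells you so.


Technique: conjugate multiplication — divergence minus divergence hides a finite answer — expose it by pairing \sqrt{ν^{2} + ν + 1} - ν with its conjugate.


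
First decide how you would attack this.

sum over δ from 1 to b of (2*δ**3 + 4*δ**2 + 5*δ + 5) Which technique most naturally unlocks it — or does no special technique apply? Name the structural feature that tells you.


Diagnosis: no special technique — no cancellation, no constant ratio, no binomial weights — just polynomial terms summed directly.


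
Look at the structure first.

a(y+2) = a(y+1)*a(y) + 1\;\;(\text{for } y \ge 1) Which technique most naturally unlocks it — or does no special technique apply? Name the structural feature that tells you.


Verdict: no special technique — nonlinear feedback in the recursion rules out every root- or factor-based technique.


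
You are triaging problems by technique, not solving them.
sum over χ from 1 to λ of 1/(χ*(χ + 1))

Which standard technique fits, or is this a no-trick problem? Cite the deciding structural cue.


Best approach: telescoping — 1/(χ*(χ + 1)) is a collapsed telescope: expand it into simple fractions to see the cancellation.


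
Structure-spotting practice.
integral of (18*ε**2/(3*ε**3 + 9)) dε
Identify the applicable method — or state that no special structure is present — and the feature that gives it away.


Technique: u-substitution — differentiating the inner expression 3*ε**3 + 9 produces the factor 18*ε**2 up to a constant multiple, so substituting u = 3*ε**3 + 9 reduces everything to a one-variable integral in u.


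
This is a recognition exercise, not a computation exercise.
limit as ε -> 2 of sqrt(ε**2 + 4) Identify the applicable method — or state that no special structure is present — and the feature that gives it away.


Technique: no special technique — the expression is continuous at the evaluation point — substitute directly; no indeterminate form appears.


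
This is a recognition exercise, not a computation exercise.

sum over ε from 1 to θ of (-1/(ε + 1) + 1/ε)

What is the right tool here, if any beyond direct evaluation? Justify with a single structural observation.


Best approach: telescoping — difference-of-shifts structure (each term adds 1/ε, then subtracts its one-index-advanced value, which the following term adds back) leaves only the first and last pieces standing.


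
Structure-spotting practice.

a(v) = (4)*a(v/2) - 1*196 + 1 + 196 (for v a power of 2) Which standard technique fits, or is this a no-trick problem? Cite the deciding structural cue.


Technique: the master substitution — a divide-and-conquer shape: argument v/2, so change variables with v = 2^m and solve the linear version.


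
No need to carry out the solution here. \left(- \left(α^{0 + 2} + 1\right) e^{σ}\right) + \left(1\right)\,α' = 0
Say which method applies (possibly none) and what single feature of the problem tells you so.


Method: separation of variables — solved for the derivative, the right side splits multiplicatively into a function of each variable alone — divide and integrate each side.


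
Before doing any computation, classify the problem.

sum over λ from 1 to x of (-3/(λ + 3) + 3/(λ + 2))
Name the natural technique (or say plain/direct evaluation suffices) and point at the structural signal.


Technique: telescoping — difference-of-shifts structure (each term adds 3/(λ + 2), then subtracts its one-index-advanced value, which the following term adds back) leaves only the first and last pieces standing.


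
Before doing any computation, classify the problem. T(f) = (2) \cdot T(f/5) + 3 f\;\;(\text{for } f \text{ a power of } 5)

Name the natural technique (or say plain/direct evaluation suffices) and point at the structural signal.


Diagnosis: the master substitution — the argument shrinks by the factor 5, so measure the index on a logarithmic scale and the recursion becomes a shift.


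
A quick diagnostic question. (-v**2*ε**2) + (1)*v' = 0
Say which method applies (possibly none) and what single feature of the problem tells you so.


Diagnosis: separation of variables — solved for the derivative, the right side factors as ε**2 times v**2 — all ε-dependence separates from all v-dependence.


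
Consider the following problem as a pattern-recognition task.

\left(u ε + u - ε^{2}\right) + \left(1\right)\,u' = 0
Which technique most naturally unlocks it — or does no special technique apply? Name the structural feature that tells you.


Method: a linear integrating factor — linear in the unknown with genuine forcing: multiply through by the exponential of the integrated coefficient and the left side closes into one derivative.


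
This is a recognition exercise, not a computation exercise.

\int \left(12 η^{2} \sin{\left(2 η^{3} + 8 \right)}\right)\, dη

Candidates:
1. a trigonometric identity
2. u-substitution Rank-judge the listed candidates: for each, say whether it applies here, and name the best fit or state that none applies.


Technique: u-substitution — spotting that 12 η^{2} is a constant multiple of the derivative of 2 η^{3} + 8 is the key observation — substitute u = 2 η^{3} + 8 and the integral becomes one-dimensional in u.
- a trigonometric identity: the trigonometric factor has no even power to reduce and no cross-frequency product to convert — the standard power-reduction and product-to-sum identities do not engage it.
- u-substitution — applicable, and directly so.


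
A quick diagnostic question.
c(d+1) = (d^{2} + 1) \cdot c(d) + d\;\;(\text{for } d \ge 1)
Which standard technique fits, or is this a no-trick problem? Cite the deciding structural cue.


Best approach: a summation factor — with the index-dependent coefficient d^{2} + 1, dividing by the cumulative product turns the left side into a pure difference.


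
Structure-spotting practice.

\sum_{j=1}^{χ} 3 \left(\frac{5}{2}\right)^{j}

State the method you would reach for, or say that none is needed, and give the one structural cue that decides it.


Method: the geometric series formula — each summand is the previous one scaled by \frac{5}{2}; that constant multiplier is itself the geometric structure.


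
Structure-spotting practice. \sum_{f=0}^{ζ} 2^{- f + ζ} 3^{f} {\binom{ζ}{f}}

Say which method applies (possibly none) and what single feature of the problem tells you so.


Verdict: the binomial theorem — the binomial coefficients weight matched powers of 3 and 2, which is exactly the expansion of a binomial power.


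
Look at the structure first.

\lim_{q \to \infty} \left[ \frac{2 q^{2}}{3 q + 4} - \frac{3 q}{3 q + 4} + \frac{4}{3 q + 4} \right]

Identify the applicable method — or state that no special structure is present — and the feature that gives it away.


Method: dominant-term comparison — growth-rate triage: the leading powers of q decide the limit, everything else is noise. As a single quotient, the ∞/∞ shape would yield to repeated differentiation as well — the growth comparison gets there in one look.


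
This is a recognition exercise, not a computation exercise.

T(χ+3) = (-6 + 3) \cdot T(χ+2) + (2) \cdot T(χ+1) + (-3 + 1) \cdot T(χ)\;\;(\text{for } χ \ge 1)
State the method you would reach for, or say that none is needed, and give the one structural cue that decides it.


Technique: the characteristic-root method — the recurrence treats every index alike (constant coefficients, no forcing) — precisely the regime where r^χ trials close it.


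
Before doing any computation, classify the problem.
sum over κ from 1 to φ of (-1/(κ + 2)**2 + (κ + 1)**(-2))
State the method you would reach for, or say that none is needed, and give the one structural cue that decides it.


Diagnosis: telescoping — consecutive terms evaluate one function at adjacent indices ((κ + 1)**(-2) is its current value): one term's tail is the next term's head, so the chain collapses.
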